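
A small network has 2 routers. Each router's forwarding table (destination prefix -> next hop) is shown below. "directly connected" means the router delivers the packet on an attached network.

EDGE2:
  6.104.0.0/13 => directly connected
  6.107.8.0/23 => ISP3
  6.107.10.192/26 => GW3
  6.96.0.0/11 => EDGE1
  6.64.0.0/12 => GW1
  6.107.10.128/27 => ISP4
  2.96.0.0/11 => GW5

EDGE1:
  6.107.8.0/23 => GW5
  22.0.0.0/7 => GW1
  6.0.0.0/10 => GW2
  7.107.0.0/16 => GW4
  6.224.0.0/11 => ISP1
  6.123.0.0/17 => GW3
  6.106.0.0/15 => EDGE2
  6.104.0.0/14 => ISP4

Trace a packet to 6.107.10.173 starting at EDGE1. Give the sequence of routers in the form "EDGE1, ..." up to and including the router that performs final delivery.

EDGE1, EDGE2

At EDGE1: longest match for 6.107.10.173 is 6.106.0.0/15 -> EDGE2
At EDGE2: longest match for 6.107.10.173 is 6.104.0.0/13 -> directly connected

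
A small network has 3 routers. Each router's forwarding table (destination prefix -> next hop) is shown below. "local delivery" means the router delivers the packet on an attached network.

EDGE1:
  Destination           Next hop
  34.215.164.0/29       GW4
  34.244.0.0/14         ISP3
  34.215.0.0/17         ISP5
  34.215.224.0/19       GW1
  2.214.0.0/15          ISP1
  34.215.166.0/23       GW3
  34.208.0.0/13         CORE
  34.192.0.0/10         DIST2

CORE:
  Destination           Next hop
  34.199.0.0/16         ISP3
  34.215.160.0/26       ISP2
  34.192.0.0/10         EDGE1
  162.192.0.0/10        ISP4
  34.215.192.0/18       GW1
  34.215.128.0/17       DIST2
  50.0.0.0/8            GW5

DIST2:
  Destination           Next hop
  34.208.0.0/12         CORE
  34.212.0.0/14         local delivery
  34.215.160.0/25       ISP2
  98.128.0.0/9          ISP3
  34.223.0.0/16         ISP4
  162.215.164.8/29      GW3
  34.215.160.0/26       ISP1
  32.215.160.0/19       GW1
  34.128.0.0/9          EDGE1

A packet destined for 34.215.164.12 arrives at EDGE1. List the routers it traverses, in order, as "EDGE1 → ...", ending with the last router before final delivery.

EDGE1 → CORE → DIST2

At EDGE1: longest match for 34.215.164.12 is 34.208.0.0/13 -> CORE
At CORE: longest match for 34.215.164.12 is 34.215.128.0/17 -> DIST2
At DIST2: longest match for 34.215.164.12 is 34.212.0.0/14 -> local delivery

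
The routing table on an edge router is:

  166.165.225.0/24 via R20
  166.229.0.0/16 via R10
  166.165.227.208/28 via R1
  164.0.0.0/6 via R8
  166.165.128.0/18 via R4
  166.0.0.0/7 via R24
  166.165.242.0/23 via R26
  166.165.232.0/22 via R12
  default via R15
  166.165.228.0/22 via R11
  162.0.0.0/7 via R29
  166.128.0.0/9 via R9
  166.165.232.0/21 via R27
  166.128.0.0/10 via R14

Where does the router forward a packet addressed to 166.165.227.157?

R14

Routes whose prefix contains 166.165.227.157:
  0.0.0.0/0 (default, matches everything) -> R15
  164.0.0.0/6 (164.0.0.0 - 167.255.255.255) -> R8
  166.0.0.0/7 (166.0.0.0 - 167.255.255.255) -> R24
  166.128.0.0/9 (166.128.0.0 - 166.255.255.255) -> R9
  166.128.0.0/10 (166.128.0.0 - 166.191.255.255) -> R14
More-specific entries that do NOT match:
  166.165.227.208/28 (166.165.227.208 - 166.165.227.223) does not contain 166.165.227.157
  166.165.225.0/24 (166.165.225.0 - 166.165.225.255) does not contain 166.165.227.157
  166.165.242.0/23 (166.165.242.0 - 166.165.243.255) does not contain 166.165.227.157
  166.165.232.0/22 (166.165.232.0 - 166.165.235.255) does not contain 166.165.227.157
  166.165.228.0/22 (166.165.228.0 - 166.165.231.255) does not contain 166.165.227.157
  166.165.232.0/21 (166.165.232.0 - 166.165.239.255) does not contain 166.165.227.157
  166.165.128.0/18 (166.165.128.0 - 166.165.191.255) does not contain 166.165.227.157
  166.229.0.0/16 (166.229.0.0 - 166.229.255.255) does not contain 166.165.227.157
Longest matching prefix is /10 -> next hop R14.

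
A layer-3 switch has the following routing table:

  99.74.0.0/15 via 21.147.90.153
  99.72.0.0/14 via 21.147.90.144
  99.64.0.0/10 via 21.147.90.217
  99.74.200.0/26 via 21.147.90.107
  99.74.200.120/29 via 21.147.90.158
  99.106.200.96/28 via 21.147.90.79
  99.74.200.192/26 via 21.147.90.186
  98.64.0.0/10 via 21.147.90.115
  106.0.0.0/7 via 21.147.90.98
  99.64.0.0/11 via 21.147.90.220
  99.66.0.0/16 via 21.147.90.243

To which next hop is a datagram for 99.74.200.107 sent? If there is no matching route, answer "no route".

21.147.90.153

Routes whose prefix contains 99.74.200.107:
  99.64.0.0/10 (99.64.0.0 - 99.127.255.255) -> 21.147.90.217
  99.64.0.0/11 (99.64.0.0 - 99.95.255.255) -> 21.147.90.220
  99.72.0.0/14 (99.72.0.0 - 99.75.255.255) -> 21.147.90.144
  99.74.0.0/15 (99.74.0.0 - 99.75.255.255) -> 21.147.90.153
More-specific entries that do NOT match:
  99.74.200.120/29 (99.74.200.120 - 99.74.200.127) does not contain 99.74.200.107
  99.106.200.96/28 (99.106.200.96 - 99.106.200.111) does not contain 99.74.200.107
  99.74.200.0/26 (99.74.200.0 - 99.74.200.63) does not contain 99.74.200.107
  99.74.200.192/26 (99.74.200.192 - 99.74.200.255) does not contain 99.74.200.107
  99.66.0.0/16 (99.66.0.0 - 99.66.255.255) does not contain 99.74.200.107
Longest matching prefix is /15 -> next hop 21.147.90.153.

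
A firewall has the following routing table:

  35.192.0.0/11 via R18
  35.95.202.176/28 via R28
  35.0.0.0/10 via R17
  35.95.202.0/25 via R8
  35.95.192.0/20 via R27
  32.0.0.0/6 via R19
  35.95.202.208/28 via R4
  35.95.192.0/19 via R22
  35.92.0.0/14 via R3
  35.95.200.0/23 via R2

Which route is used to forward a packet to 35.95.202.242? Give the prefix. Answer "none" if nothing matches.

35.95.192.0/20

Entries matching 35.95.202.242:
  32.0.0.0/6 (32.0.0.0 - 35.255.255.255)
  35.92.0.0/14 (35.92.0.0 - 35.95.255.255)
  35.95.192.0/19 (35.95.192.0 - 35.95.223.255)
  35.95.192.0/20 (35.95.192.0 - 35.95.207.255)
Most specific is 35.95.192.0/20.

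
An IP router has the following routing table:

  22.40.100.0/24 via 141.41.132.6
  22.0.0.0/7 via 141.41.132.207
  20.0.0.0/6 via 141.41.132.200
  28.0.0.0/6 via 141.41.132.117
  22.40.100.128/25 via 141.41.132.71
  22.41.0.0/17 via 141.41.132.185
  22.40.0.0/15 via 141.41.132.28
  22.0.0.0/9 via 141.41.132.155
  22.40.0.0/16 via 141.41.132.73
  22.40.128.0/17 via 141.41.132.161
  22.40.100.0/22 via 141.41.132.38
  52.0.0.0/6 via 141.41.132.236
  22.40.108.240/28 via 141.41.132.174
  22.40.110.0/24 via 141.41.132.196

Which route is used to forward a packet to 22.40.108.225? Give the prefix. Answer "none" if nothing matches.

Entries matching 22.40.108.225:
  20.0.0.0/6 (20.0.0.0 - 23.255.255.255)
  22.0.0.0/7 (22.0.0.0 - 23.255.255.255)
  22.0.0.0/9 (22.0.0.0 - 22.127.255.255)
  22.40.0.0/15 (22.40.0.0 - 22.41.255.255)
  22.40.0.0/16 (22.40.0.0 - 22.40.255.255)
Most specific is 22.40.0.0/16.

22.40.0.0/16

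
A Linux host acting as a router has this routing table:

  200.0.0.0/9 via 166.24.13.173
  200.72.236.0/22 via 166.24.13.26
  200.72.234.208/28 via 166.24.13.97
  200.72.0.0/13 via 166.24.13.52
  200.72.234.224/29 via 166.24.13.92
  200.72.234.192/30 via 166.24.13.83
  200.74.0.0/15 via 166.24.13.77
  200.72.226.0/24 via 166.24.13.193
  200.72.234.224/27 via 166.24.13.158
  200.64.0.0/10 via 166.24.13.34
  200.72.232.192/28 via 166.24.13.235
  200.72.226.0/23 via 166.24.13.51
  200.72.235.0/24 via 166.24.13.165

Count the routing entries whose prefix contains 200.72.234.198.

3

Prefixes containing 200.72.234.198:
  200.0.0.0/9 (200.0.0.0 - 200.127.255.255)
  200.64.0.0/10 (200.64.0.0 - 200.127.255.255)
  200.72.0.0/13 (200.72.0.0 - 200.79.255.255)
Total matching entries: 3.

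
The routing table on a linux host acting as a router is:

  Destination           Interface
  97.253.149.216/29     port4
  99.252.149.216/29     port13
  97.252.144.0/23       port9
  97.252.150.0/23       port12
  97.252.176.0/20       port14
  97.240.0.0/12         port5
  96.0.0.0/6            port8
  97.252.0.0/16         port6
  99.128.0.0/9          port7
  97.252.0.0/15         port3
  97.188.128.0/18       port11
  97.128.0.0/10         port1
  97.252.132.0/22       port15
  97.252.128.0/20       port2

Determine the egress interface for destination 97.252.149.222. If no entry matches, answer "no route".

Routes whose prefix contains 97.252.149.222:
  96.0.0.0/6 (96.0.0.0 - 99.255.255.255) -> port8
  97.240.0.0/12 (97.240.0.0 - 97.255.255.255) -> port5
  97.252.0.0/15 (97.252.0.0 - 97.253.255.255) -> port3
  97.252.0.0/16 (97.252.0.0 - 97.252.255.255) -> port6
More-specific entries that do NOT match:
  97.253.149.216/29 (97.253.149.216 - 97.253.149.223) does not contain 97.252.149.222
  99.252.149.216/29 (99.252.149.216 - 99.252.149.223) does not contain 97.252.149.222
  97.252.144.0/23 (97.252.144.0 - 97.252.145.255) does not contain 97.252.149.222
  97.252.150.0/23 (97.252.150.0 - 97.252.151.255) does not contain 97.252.149.222
  97.252.132.0/22 (97.252.132.0 - 97.252.135.255) does not contain 97.252.149.222
  97.252.176.0/20 (97.252.176.0 - 97.252.191.255) does not contain 97.252.149.222
  97.252.128.0/20 (97.252.128.0 - 97.252.143.255) does not contain 97.252.149.222
  97.188.128.0/18 (97.188.128.0 - 97.188.191.255) does not contain 97.252.149.222
Longest matching prefix is /16 -> interface port6.

port6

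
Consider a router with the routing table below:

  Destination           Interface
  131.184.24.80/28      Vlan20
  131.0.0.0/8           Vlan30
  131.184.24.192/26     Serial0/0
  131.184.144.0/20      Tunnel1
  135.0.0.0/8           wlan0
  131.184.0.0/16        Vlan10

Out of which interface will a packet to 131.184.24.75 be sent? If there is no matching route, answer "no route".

Routes whose prefix contains 131.184.24.75:
  131.0.0.0/8 (131.0.0.0 - 131.255.255.255) -> Vlan30
  131.184.0.0/16 (131.184.0.0 - 131.184.255.255) -> Vlan10
More-specific entries that do NOT match:
  131.184.24.80/28 (131.184.24.80 - 131.184.24.95) does not contain 131.184.24.75
  131.184.24.192/26 (131.184.24.192 - 131.184.24.255) does not contain 131.184.24.75
  131.184.144.0/20 (131.184.144.0 - 131.184.159.255) does not contain 131.184.24.75
Longest matching prefix is /16 -> interface Vlan10.

Vlan10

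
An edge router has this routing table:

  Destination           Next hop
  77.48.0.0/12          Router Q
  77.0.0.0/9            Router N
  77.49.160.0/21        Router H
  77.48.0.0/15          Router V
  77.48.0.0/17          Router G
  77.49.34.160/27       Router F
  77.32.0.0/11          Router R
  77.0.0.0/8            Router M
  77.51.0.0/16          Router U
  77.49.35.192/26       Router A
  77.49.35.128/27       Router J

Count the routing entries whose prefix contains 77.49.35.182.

5

Prefixes containing 77.49.35.182:
  77.0.0.0/8 (77.0.0.0 - 77.255.255.255)
  77.0.0.0/9 (77.0.0.0 - 77.127.255.255)
  77.32.0.0/11 (77.32.0.0 - 77.63.255.255)
  77.48.0.0/12 (77.48.0.0 - 77.63.255.255)
  77.48.0.0/15 (77.48.0.0 - 77.49.255.255)
Total matching entries: 5.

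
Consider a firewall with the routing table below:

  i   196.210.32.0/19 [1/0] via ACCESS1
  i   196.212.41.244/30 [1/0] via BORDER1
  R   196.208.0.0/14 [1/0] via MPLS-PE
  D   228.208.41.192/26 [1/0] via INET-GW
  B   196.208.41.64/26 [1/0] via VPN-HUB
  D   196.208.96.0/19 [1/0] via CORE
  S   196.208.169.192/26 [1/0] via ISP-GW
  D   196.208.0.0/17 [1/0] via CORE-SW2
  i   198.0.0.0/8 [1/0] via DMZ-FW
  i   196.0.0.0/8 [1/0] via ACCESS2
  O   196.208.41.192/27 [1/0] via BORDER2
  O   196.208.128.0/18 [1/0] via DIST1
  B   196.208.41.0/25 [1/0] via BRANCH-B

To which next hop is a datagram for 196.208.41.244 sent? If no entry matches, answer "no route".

Routes whose prefix contains 196.208.41.244:
  196.0.0.0/8 (196.0.0.0 - 196.255.255.255) -> ACCESS2
  196.208.0.0/14 (196.208.0.0 - 196.211.255.255) -> MPLS-PE
  196.208.0.0/17 (196.208.0.0 - 196.208.127.255) -> CORE-SW2
More-specific entries that do NOT match:
  196.212.41.244/30 (196.212.41.244 - 196.212.41.247) does not contain 196.208.41.244
  196.208.41.192/27 (196.208.41.192 - 196.208.41.223) does not contain 196.208.41.244
  228.208.41.192/26 (228.208.41.192 - 228.208.41.255) does not contain 196.208.41.244
  196.208.41.64/26 (196.208.41.64 - 196.208.41.127) does not contain 196.208.41.244
  196.208.169.192/26 (196.208.169.192 - 196.208.169.255) does not contain 196.208.41.244
  196.208.41.0/25 (196.208.41.0 - 196.208.41.127) does not contain 196.208.41.244
  196.210.32.0/19 (196.210.32.0 - 196.210.63.255) does not contain 196.208.41.244
  196.208.96.0/19 (196.208.96.0 - 196.208.127.255) does not contain 196.208.41.244
  196.208.128.0/18 (196.208.128.0 - 196.208.191.255) does not contain 196.208.41.244
Longest matching prefix is /17 -> next hop CORE-SW2.

CORE-SW2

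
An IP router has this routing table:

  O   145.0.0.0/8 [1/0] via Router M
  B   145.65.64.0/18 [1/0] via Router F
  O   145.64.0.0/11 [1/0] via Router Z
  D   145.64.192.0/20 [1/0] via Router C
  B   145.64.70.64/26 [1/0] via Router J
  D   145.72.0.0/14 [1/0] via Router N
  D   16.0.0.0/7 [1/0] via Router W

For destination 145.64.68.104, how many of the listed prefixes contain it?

2

Prefixes containing 145.64.68.104:
  145.0.0.0/8 (145.0.0.0 - 145.255.255.255)
  145.64.0.0/11 (145.64.0.0 - 145.95.255.255)
Total matching entries: 2.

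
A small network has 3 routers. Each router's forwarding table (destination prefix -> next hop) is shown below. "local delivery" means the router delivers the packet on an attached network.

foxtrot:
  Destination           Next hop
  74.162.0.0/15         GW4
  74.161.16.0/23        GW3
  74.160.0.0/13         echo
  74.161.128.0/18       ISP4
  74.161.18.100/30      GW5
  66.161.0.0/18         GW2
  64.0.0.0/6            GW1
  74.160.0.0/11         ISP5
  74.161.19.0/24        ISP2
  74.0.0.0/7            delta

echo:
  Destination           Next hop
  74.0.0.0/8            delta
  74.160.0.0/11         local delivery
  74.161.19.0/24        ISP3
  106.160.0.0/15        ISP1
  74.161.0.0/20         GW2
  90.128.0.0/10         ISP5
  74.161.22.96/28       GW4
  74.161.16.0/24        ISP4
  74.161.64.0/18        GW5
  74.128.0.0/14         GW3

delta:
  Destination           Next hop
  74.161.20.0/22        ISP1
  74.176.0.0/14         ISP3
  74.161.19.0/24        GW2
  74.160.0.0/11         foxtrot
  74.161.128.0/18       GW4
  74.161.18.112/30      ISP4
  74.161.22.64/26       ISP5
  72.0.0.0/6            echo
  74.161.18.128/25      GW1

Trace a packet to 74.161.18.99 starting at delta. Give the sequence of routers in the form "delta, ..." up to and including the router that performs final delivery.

At delta: longest match for 74.161.18.99 is 74.160.0.0/11 -> foxtrot
At foxtrot: longest match for 74.161.18.99 is 74.160.0.0/13 -> echo
At echo: longest match for 74.161.18.99 is 74.160.0.0/11 -> local delivery

delta, foxtrot, echo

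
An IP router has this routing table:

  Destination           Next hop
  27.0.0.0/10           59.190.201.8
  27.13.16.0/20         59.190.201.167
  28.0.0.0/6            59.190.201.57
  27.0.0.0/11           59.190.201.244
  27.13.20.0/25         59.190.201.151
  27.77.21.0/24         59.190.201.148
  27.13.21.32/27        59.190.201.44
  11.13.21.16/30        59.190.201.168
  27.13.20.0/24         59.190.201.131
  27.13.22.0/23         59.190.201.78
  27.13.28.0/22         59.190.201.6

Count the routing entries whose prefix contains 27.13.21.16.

3

Prefixes containing 27.13.21.16:
  27.0.0.0/10 (27.0.0.0 - 27.63.255.255)
  27.0.0.0/11 (27.0.0.0 - 27.31.255.255)
  27.13.16.0/20 (27.13.16.0 - 27.13.31.255)
Total matching entries: 3.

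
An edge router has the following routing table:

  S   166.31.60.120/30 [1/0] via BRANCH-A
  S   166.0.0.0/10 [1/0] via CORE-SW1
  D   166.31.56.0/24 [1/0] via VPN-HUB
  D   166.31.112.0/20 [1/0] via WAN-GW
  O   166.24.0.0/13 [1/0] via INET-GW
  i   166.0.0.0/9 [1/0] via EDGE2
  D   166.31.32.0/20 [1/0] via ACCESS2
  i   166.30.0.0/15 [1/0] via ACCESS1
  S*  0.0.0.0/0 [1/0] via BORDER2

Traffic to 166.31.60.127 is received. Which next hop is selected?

ACCESS1

Routes whose prefix contains 166.31.60.127:
  0.0.0.0/0 (default, matches everything) -> BORDER2
  166.0.0.0/9 (166.0.0.0 - 166.127.255.255) -> EDGE2
  166.0.0.0/10 (166.0.0.0 - 166.63.255.255) -> CORE-SW1
  166.24.0.0/13 (166.24.0.0 - 166.31.255.255) -> INET-GW
  166.30.0.0/15 (166.30.0.0 - 166.31.255.255) -> ACCESS1
More-specific entries that do NOT match:
  166.31.60.120/30 (166.31.60.120 - 166.31.60.123) does not contain 166.31.60.127
  166.31.56.0/24 (166.31.56.0 - 166.31.56.255) does not contain 166.31.60.127
  166.31.112.0/20 (166.31.112.0 - 166.31.127.255) does not contain 166.31.60.127
  166.31.32.0/20 (166.31.32.0 - 166.31.47.255) does not contain 166.31.60.127
Longest matching prefix is /15 -> next hop ACCESS1.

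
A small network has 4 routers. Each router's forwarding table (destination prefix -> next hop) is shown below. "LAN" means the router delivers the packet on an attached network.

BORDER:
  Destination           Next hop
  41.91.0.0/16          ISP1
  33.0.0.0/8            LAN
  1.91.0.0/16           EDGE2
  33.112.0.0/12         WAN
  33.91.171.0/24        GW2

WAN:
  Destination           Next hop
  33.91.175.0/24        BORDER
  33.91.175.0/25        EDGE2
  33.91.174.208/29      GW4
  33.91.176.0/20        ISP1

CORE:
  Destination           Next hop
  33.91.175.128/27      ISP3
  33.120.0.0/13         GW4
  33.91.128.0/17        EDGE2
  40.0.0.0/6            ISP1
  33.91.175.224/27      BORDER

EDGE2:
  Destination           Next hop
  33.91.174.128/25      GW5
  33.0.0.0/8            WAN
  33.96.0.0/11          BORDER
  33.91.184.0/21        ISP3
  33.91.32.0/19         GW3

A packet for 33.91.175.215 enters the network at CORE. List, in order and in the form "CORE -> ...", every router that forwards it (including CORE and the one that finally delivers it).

CORE -> EDGE2 -> WAN -> BORDER

At CORE: longest match for 33.91.175.215 is 33.91.128.0/17 -> EDGE2
At EDGE2: longest match for 33.91.175.215 is 33.0.0.0/8 -> WAN
At WAN: longest match for 33.91.175.215 is 33.91.175.0/24 -> BORDER
At BORDER: longest match for 33.91.175.215 is 33.0.0.0/8 -> LAN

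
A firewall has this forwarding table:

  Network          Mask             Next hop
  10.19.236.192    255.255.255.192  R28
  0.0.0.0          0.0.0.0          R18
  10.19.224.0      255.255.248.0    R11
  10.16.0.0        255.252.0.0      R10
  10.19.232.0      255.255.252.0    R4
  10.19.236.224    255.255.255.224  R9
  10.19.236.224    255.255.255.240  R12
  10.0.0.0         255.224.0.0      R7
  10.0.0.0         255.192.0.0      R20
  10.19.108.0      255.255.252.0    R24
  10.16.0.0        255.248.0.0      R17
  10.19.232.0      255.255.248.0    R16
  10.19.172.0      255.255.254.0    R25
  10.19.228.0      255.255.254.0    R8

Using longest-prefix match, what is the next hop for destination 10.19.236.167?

R16

Routes whose prefix contains 10.19.236.167:
  0.0.0.0/0 (default, matches everything) -> R18
  10.0.0.0/10 (10.0.0.0 - 10.63.255.255) -> R20
  10.0.0.0/11 (10.0.0.0 - 10.31.255.255) -> R7
  10.16.0.0/13 (10.16.0.0 - 10.23.255.255) -> R17
  10.16.0.0/14 (10.16.0.0 - 10.19.255.255) -> R10
  10.19.232.0/21 (10.19.232.0 - 10.19.239.255) -> R16
More-specific entries that do NOT match:
  10.19.236.224/28 (10.19.236.224 - 10.19.236.239) does not contain 10.19.236.167
  10.19.236.224/27 (10.19.236.224 - 10.19.236.255) does not contain 10.19.236.167
  10.19.236.192/26 (10.19.236.192 - 10.19.236.255) does not contain 10.19.236.167
  10.19.172.0/23 (10.19.172.0 - 10.19.173.255) does not contain 10.19.236.167
  10.19.228.0/23 (10.19.228.0 - 10.19.229.255) does not contain 10.19.236.167
  10.19.232.0/22 (10.19.232.0 - 10.19.235.255) does not contain 10.19.236.167
  10.19.108.0/22 (10.19.108.0 - 10.19.111.255) does not contain 10.19.236.167
Longest matching prefix is /21 -> next hop R16.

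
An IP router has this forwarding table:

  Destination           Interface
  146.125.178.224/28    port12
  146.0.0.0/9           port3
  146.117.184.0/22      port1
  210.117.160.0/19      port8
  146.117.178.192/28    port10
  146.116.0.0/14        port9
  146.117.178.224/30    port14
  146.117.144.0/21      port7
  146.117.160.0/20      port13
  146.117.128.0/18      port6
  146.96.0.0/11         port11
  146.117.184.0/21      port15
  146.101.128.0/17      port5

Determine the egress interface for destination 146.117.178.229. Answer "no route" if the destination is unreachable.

port6

Routes whose prefix contains 146.117.178.229:
  146.0.0.0/9 (146.0.0.0 - 146.127.255.255) -> port3
  146.96.0.0/11 (146.96.0.0 - 146.127.255.255) -> port11
  146.116.0.0/14 (146.116.0.0 - 146.119.255.255) -> port9
  146.117.128.0/18 (146.117.128.0 - 146.117.191.255) -> port6
More-specific entries that do NOT match:
  146.117.178.224/30 (146.117.178.224 - 146.117.178.227) does not contain 146.117.178.229
  146.125.178.224/28 (146.125.178.224 - 146.125.178.239) does not contain 146.117.178.229
  146.117.178.192/28 (146.117.178.192 - 146.117.178.207) does not contain 146.117.178.229
  146.117.184.0/22 (146.117.184.0 - 146.117.187.255) does not contain 146.117.178.229
  146.117.144.0/21 (146.117.144.0 - 146.117.151.255) does not contain 146.117.178.229
  146.117.184.0/21 (146.117.184.0 - 146.117.191.255) does not contain 146.117.178.229
  146.117.160.0/20 (146.117.160.0 - 146.117.175.255) does not contain 146.117.178.229
  210.117.160.0/19 (210.117.160.0 - 210.117.191.255) does not contain 146.117.178.229
Longest matching prefix is /18 -> interface port6.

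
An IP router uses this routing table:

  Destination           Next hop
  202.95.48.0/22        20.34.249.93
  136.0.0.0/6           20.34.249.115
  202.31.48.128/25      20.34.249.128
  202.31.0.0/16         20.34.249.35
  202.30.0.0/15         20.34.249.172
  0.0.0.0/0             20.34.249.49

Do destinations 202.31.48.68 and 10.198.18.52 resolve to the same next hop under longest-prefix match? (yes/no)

202.31.48.68: longest match 202.31.0.0/16 -> 20.34.249.35
10.198.18.52: longest match 0.0.0.0/0 -> 20.34.249.49

no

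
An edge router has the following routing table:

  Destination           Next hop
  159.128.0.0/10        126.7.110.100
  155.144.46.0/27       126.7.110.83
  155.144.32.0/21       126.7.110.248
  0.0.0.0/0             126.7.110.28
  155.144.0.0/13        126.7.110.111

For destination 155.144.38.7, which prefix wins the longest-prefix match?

Entries matching 155.144.38.7:
  0.0.0.0/0 (default, matches everything)
  155.144.0.0/13 (155.144.0.0 - 155.151.255.255)
  155.144.32.0/21 (155.144.32.0 - 155.144.39.255)
Most specific is 155.144.32.0/21.

155.144.32.0/21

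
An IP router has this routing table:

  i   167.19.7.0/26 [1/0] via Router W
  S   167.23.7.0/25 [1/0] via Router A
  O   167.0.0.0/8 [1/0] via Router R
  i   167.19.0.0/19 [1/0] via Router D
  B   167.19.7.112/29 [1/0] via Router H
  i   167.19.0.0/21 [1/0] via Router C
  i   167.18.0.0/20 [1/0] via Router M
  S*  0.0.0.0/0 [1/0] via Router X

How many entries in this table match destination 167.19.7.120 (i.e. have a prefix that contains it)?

Prefixes containing 167.19.7.120:
  0.0.0.0/0 (default, matches everything)
  167.0.0.0/8 (167.0.0.0 - 167.255.255.255)
  167.19.0.0/19 (167.19.0.0 - 167.19.31.255)
  167.19.0.0/21 (167.19.0.0 - 167.19.7.255)
Total matching entries: 4.

4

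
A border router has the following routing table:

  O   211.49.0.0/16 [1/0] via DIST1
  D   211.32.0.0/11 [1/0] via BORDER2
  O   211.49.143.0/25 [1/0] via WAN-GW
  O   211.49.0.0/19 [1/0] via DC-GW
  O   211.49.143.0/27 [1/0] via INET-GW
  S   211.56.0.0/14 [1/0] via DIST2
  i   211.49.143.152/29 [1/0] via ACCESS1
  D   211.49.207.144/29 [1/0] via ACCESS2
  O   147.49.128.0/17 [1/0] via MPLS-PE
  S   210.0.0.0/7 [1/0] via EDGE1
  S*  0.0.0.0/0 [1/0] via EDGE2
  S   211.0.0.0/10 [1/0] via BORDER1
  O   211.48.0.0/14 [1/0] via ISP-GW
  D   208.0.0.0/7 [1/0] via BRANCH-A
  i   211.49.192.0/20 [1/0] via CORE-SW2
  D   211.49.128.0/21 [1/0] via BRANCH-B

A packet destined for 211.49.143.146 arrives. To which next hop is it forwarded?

DIST1

Routes whose prefix contains 211.49.143.146:
  0.0.0.0/0 (default, matches everything) -> EDGE2
  210.0.0.0/7 (210.0.0.0 - 211.255.255.255) -> EDGE1
  211.0.0.0/10 (211.0.0.0 - 211.63.255.255) -> BORDER1
  211.32.0.0/11 (211.32.0.0 - 211.63.255.255) -> BORDER2
  211.48.0.0/14 (211.48.0.0 - 211.51.255.255) -> ISP-GW
  211.49.0.0/16 (211.49.0.0 - 211.49.255.255) -> DIST1
More-specific entries that do NOT match:
  211.49.143.152/29 (211.49.143.152 - 211.49.143.159) does not contain 211.49.143.146
  211.49.207.144/29 (211.49.207.144 - 211.49.207.151) does not contain 211.49.143.146
  211.49.143.0/27 (211.49.143.0 - 211.49.143.31) does not contain 211.49.143.146
  211.49.143.0/25 (211.49.143.0 - 211.49.143.127) does not contain 211.49.143.146
  211.49.128.0/21 (211.49.128.0 - 211.49.135.255) does not contain 211.49.143.146
  211.49.192.0/20 (211.49.192.0 - 211.49.207.255) does not contain 211.49.143.146
  211.49.0.0/19 (211.49.0.0 - 211.49.31.255) does not contain 211.49.143.146
  147.49.128.0/17 (147.49.128.0 - 147.49.255.255) does not contain 211.49.143.146
Longest matching prefix is /16 -> next hop DIST1.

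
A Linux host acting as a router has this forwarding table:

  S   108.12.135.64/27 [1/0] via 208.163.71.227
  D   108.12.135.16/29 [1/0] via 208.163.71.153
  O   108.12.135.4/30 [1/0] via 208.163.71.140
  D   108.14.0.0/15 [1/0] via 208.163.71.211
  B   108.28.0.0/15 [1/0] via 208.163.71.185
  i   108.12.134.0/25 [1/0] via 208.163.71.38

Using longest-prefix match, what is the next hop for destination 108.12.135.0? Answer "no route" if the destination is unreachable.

no route

No entry's prefix contains 108.12.135.0; there is no default route.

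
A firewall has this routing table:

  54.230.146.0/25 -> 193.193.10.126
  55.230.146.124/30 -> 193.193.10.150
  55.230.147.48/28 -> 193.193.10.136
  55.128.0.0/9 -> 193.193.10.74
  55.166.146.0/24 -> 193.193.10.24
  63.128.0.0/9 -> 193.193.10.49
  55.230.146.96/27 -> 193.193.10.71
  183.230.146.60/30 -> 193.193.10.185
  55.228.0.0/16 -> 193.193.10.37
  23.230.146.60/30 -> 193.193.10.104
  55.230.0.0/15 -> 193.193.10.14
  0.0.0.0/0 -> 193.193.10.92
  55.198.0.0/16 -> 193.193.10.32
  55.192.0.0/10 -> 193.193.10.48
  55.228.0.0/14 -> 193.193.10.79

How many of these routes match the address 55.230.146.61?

Prefixes containing 55.230.146.61:
  0.0.0.0/0 (default, matches everything)
  55.128.0.0/9 (55.128.0.0 - 55.255.255.255)
  55.192.0.0/10 (55.192.0.0 - 55.255.255.255)
  55.228.0.0/14 (55.228.0.0 - 55.231.255.255)
  55.230.0.0/15 (55.230.0.0 - 55.231.255.255)
Total matching entries: 5.

5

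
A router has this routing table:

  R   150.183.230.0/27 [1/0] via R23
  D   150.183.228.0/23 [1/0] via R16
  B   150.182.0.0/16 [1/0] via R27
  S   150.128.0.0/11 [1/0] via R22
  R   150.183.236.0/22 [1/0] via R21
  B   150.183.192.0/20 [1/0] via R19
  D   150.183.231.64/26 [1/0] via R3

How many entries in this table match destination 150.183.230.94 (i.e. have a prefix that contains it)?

No listed prefix contains 150.183.230.94.
Total matching entries: 0.

0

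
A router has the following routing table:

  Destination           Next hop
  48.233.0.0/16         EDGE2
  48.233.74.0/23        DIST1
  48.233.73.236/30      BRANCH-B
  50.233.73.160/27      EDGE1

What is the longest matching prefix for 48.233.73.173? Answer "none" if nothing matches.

Entries matching 48.233.73.173:
  48.233.0.0/16 (48.233.0.0 - 48.233.255.255)
Most specific is 48.233.0.0/16.

48.233.0.0/16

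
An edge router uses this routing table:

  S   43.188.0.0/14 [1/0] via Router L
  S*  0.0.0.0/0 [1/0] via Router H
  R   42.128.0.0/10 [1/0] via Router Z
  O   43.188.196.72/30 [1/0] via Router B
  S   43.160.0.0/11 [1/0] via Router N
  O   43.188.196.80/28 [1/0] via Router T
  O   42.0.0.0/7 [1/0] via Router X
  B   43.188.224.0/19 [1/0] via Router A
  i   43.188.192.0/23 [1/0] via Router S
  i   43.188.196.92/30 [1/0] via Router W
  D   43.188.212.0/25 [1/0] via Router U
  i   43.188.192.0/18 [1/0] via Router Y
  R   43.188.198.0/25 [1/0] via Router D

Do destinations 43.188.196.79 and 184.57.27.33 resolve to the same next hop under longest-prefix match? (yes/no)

43.188.196.79: longest match 43.188.192.0/18 -> Router Y
184.57.27.33: longest match 0.0.0.0/0 -> Router H

no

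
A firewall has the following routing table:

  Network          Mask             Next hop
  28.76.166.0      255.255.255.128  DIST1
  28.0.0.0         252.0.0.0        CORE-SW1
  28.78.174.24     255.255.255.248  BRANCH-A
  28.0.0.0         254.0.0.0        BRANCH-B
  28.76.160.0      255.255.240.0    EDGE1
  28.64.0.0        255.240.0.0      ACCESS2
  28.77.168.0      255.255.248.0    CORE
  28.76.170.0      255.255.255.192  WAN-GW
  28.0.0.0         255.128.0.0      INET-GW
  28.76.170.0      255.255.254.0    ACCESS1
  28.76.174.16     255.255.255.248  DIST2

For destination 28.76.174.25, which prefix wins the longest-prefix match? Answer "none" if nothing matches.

28.76.160.0/20

Entries matching 28.76.174.25:
  28.0.0.0/6 (28.0.0.0 - 31.255.255.255)
  28.0.0.0/7 (28.0.0.0 - 29.255.255.255)
  28.0.0.0/9 (28.0.0.0 - 28.127.255.255)
  28.64.0.0/12 (28.64.0.0 - 28.79.255.255)
  28.76.160.0/20 (28.76.160.0 - 28.76.175.255)
Most specific is 28.76.160.0/20.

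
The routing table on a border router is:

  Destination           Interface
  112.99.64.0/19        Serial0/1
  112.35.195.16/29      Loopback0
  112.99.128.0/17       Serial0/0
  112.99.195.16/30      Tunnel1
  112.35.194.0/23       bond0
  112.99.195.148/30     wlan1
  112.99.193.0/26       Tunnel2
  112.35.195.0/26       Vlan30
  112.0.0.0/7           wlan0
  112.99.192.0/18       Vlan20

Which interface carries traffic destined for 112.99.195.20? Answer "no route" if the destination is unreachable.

Vlan20

Routes whose prefix contains 112.99.195.20:
  112.0.0.0/7 (112.0.0.0 - 113.255.255.255) -> wlan0
  112.99.128.0/17 (112.99.128.0 - 112.99.255.255) -> Serial0/0
  112.99.192.0/18 (112.99.192.0 - 112.99.255.255) -> Vlan20
More-specific entries that do NOT match:
  112.99.195.16/30 (112.99.195.16 - 112.99.195.19) does not contain 112.99.195.20
  112.99.195.148/30 (112.99.195.148 - 112.99.195.151) does not contain 112.99.195.20
  112.35.195.16/29 (112.35.195.16 - 112.35.195.23) does not contain 112.99.195.20
  112.99.193.0/26 (112.99.193.0 - 112.99.193.63) does not contain 112.99.195.20
  112.35.195.0/26 (112.35.195.0 - 112.35.195.63) does not contain 112.99.195.20
  112.35.194.0/23 (112.35.194.0 - 112.35.195.255) does not contain 112.99.195.20
  112.99.64.0/19 (112.99.64.0 - 112.99.95.255) does not contain 112.99.195.20
Longest matching prefix is /18 -> interface Vlan20.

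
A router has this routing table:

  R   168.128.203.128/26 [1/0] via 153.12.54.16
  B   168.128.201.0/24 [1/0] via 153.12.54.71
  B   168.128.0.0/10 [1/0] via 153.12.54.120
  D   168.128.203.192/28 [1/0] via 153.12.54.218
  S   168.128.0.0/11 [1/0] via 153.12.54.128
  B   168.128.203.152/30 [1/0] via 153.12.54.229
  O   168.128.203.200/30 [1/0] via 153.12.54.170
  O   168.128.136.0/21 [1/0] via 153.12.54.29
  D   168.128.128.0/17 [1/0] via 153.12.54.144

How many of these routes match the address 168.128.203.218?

3

Prefixes containing 168.128.203.218:
  168.128.0.0/10 (168.128.0.0 - 168.191.255.255)
  168.128.0.0/11 (168.128.0.0 - 168.159.255.255)
  168.128.128.0/17 (168.128.128.0 - 168.128.255.255)
Total matching entries: 3.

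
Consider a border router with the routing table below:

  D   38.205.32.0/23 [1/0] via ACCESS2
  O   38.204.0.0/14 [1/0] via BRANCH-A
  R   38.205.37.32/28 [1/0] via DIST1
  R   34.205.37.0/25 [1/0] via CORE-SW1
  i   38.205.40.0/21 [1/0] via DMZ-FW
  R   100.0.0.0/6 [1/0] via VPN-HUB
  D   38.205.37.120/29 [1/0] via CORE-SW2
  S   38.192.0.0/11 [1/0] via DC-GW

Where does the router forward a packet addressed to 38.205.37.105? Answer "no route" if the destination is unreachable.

Routes whose prefix contains 38.205.37.105:
  38.192.0.0/11 (38.192.0.0 - 38.223.255.255) -> DC-GW
  38.204.0.0/14 (38.204.0.0 - 38.207.255.255) -> BRANCH-A
More-specific entries that do NOT match:
  38.205.37.120/29 (38.205.37.120 - 38.205.37.127) does not contain 38.205.37.105
  38.205.37.32/28 (38.205.37.32 - 38.205.37.47) does not contain 38.205.37.105
  34.205.37.0/25 (34.205.37.0 - 34.205.37.127) does not contain 38.205.37.105
  38.205.32.0/23 (38.205.32.0 - 38.205.33.255) does not contain 38.205.37.105
  38.205.40.0/21 (38.205.40.0 - 38.205.47.255) does not contain 38.205.37.105
Longest matching prefix is /14 -> next hop BRANCH-A.

BRANCH-A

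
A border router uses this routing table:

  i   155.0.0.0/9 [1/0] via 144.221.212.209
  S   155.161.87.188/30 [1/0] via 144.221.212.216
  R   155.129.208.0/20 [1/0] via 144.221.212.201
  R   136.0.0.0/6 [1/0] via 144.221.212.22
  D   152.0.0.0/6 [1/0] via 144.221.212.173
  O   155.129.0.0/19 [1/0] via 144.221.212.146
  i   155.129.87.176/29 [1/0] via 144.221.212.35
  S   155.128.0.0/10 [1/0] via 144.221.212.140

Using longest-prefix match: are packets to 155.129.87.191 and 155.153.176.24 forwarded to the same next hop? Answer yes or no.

yes

155.129.87.191: longest match 155.128.0.0/10 -> 144.221.212.140
155.153.176.24: longest match 155.128.0.0/10 -> 144.221.212.140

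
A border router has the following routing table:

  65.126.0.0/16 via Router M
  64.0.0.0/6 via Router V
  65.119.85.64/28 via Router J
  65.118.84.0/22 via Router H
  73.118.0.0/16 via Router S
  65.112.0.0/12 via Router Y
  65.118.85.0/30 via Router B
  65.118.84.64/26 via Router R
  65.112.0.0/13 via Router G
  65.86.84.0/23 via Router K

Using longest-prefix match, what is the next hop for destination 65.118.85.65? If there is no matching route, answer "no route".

Router H

Routes whose prefix contains 65.118.85.65:
  64.0.0.0/6 (64.0.0.0 - 67.255.255.255) -> Router V
  65.112.0.0/12 (65.112.0.0 - 65.127.255.255) -> Router Y
  65.112.0.0/13 (65.112.0.0 - 65.119.255.255) -> Router G
  65.118.84.0/22 (65.118.84.0 - 65.118.87.255) -> Router H
More-specific entries that do NOT match:
  65.118.85.0/30 (65.118.85.0 - 65.118.85.3) does not contain 65.118.85.65
  65.119.85.64/28 (65.119.85.64 - 65.119.85.79) does not contain 65.118.85.65
  65.118.84.64/26 (65.118.84.64 - 65.118.84.127) does not contain 65.118.85.65
  65.86.84.0/23 (65.86.84.0 - 65.86.85.255) does not contain 65.118.85.65
Longest matching prefix is /22 -> next hop Router H.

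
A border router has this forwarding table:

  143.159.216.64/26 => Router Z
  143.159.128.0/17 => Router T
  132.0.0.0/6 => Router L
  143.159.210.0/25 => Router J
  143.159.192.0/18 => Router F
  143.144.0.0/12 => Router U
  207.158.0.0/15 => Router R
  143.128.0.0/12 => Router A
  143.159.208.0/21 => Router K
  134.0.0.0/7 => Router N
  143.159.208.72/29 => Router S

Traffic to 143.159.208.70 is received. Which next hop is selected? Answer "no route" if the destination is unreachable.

Router K

Routes whose prefix contains 143.159.208.70:
  143.144.0.0/12 (143.144.0.0 - 143.159.255.255) -> Router U
  143.159.128.0/17 (143.159.128.0 - 143.159.255.255) -> Router T
  143.159.192.0/18 (143.159.192.0 - 143.159.255.255) -> Router F
  143.159.208.0/21 (143.159.208.0 - 143.159.215.255) -> Router K
More-specific entries that do NOT match:
  143.159.208.72/29 (143.159.208.72 - 143.159.208.79) does not contain 143.159.208.70
  143.159.216.64/26 (143.159.216.64 - 143.159.216.127) does not contain 143.159.208.70
  143.159.210.0/25 (143.159.210.0 - 143.159.210.127) does not contain 143.159.208.70
Longest matching prefix is /21 -> next hop Router K.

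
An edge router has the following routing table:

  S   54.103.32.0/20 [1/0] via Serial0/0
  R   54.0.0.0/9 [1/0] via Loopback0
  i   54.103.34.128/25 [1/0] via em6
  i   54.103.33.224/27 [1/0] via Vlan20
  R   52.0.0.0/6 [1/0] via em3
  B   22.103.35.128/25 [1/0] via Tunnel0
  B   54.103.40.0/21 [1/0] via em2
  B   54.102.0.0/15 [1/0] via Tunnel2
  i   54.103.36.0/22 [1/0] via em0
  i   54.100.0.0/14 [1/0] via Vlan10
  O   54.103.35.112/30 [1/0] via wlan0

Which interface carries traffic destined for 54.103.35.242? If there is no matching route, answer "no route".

Serial0/0

Routes whose prefix contains 54.103.35.242:
  52.0.0.0/6 (52.0.0.0 - 55.255.255.255) -> em3
  54.0.0.0/9 (54.0.0.0 - 54.127.255.255) -> Loopback0
  54.100.0.0/14 (54.100.0.0 - 54.103.255.255) -> Vlan10
  54.102.0.0/15 (54.102.0.0 - 54.103.255.255) -> Tunnel2
  54.103.32.0/20 (54.103.32.0 - 54.103.47.255) -> Serial0/0
More-specific entries that do NOT match:
  54.103.35.112/30 (54.103.35.112 - 54.103.35.115) does not contain 54.103.35.242
  54.103.33.224/27 (54.103.33.224 - 54.103.33.255) does not contain 54.103.35.242
  54.103.34.128/25 (54.103.34.128 - 54.103.34.255) does not contain 54.103.35.242
  22.103.35.128/25 (22.103.35.128 - 22.103.35.255) does not contain 54.103.35.242
  54.103.36.0/22 (54.103.36.0 - 54.103.39.255) does not contain 54.103.35.242
  54.103.40.0/21 (54.103.40.0 - 54.103.47.255) does not contain 54.103.35.242
Longest matching prefix is /20 -> interface Serial0/0.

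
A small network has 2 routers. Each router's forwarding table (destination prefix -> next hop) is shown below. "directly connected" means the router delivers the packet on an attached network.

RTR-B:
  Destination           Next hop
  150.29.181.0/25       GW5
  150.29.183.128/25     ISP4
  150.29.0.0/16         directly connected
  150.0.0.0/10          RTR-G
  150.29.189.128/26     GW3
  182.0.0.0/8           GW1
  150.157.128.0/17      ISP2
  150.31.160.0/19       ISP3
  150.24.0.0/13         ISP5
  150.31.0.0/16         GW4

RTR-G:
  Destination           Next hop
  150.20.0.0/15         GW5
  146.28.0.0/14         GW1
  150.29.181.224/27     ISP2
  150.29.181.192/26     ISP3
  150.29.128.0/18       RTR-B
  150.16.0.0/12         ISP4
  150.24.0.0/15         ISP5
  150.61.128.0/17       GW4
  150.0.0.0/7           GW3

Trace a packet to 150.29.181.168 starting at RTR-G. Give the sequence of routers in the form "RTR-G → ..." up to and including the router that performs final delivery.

RTR-G → RTR-B

At RTR-G: longest match for 150.29.181.168 is 150.29.128.0/18 -> RTR-B
At RTR-B: longest match for 150.29.181.168 is 150.29.0.0/16 -> directly connected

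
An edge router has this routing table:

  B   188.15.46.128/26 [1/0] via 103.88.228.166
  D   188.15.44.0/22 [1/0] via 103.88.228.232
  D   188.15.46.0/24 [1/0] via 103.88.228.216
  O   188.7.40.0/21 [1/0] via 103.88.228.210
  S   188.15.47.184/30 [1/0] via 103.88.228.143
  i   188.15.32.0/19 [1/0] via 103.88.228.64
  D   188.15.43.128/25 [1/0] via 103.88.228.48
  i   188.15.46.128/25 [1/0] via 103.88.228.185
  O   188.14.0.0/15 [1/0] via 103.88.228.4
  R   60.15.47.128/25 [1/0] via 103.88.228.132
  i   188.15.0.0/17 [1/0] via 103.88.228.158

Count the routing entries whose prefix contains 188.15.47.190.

Prefixes containing 188.15.47.190:
  188.14.0.0/15 (188.14.0.0 - 188.15.255.255)
  188.15.0.0/17 (188.15.0.0 - 188.15.127.255)
  188.15.32.0/19 (188.15.32.0 - 188.15.63.255)
  188.15.44.0/22 (188.15.44.0 - 188.15.47.255)
Total matching entries: 4.

4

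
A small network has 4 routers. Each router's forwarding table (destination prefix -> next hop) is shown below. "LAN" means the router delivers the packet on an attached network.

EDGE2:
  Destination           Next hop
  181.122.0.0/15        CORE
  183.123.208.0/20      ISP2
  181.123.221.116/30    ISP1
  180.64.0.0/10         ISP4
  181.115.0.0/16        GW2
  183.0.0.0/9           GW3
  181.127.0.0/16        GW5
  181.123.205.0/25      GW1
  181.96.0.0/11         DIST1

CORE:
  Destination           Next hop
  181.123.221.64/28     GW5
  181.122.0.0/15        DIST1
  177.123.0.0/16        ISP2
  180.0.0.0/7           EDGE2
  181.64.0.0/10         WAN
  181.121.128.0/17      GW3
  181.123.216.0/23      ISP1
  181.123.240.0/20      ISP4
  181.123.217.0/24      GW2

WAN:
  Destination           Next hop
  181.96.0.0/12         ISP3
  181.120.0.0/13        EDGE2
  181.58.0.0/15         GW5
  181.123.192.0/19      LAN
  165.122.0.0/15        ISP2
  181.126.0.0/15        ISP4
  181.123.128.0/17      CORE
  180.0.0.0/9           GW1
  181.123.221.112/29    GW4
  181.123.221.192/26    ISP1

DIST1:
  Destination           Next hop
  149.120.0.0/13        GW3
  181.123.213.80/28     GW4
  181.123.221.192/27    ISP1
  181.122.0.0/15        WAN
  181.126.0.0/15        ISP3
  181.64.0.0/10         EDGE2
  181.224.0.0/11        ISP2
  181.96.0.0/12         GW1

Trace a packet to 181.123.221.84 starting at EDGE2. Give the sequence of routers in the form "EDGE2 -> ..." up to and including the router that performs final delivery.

EDGE2 -> CORE -> DIST1 -> WAN

At EDGE2: longest match for 181.123.221.84 is 181.122.0.0/15 -> CORE
At CORE: longest match for 181.123.221.84 is 181.122.0.0/15 -> DIST1
At DIST1: longest match for 181.123.221.84 is 181.122.0.0/15 -> WAN
At WAN: longest match for 181.123.221.84 is 181.123.192.0/19 -> LAN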